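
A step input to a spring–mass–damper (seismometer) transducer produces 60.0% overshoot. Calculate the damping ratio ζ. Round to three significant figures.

Inverting the overshoot relation: ζ = |ln 0.600|/√(π² + ln²0.600) = 0.160.

ζ ≈ 0.160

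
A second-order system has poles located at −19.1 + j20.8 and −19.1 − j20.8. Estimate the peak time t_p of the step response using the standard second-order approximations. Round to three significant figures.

t_p ≈ 0.151 s

t_p = π/ω_d with ω_d = 20.8 (the imaginary part), so t_p = 0.151 s.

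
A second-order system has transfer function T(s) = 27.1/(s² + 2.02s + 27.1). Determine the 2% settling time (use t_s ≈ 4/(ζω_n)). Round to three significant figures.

t_s ≈ 3.96 s

Comparing the denominator to s² + 2ζω_n s + ω_n²: ω_n = √27.1 = 5.21 rad/s, and 2ζω_n = 2.02 so ζ = 2.02/(2·5.21) = 0.194.
t_s ≈ 4/(ζω_n) = 4/(0.194·5.21) = 3.96 s.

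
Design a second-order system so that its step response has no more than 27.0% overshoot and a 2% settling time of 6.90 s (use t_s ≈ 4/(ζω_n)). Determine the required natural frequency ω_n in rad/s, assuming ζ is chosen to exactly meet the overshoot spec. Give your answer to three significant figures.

ω_n ≈ 1.51 rad/s

ζ = −ln(OS)/√(π² + (ln OS)²). With OS = 0.270, ln OS = −1.309 and ζ = 1.309/3.404 = 0.385.
From t_s ≈ 4/(ζω_n): ω_n = 4/(ζ·t_s) = 4/(0.385·6.90) = 1.51 rad/s.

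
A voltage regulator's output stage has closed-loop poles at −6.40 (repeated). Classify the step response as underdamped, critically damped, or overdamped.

Since there is a repeated negative-real pole, the response is critically damped.

critically damped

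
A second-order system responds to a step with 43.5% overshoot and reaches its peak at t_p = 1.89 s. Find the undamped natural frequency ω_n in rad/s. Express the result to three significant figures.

ω_n ≈ 1.72 rad/s

The overshoot fixes ζ = −ln(OS)/√(π²+ln²(OS)) = 0.256.
t_p = π/ω_d ⇒ ω_d = 1.66 rad/s; then ω_n = ω_d/√(1−ζ²) = 1.72 rad/s.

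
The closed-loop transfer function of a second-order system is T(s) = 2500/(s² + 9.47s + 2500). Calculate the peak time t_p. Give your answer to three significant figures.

Matching coefficients with s² + 2ζω_n s + ω_n² gives ω_n² = 2500 ⇒ ω_n = 50.0 rad/s, and ζ = 9.47/(2ω_n) = 0.0947.
ω_d = ω_n√(1−ζ²) = 49.8 rad/s. Then t_p = π/ω_d = 0.0631 s.

t_p ≈ 0.0631 s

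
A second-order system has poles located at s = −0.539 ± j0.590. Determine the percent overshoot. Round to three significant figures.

|pole| = ω_n = √(0.539² + 0.590²) = 0.799 rad/s; ζ = cos θ = σ/ω_n = 0.674.
Overshoot: exp(−π·0.674/√(1−0.674²)) = 0.0567, i.e. 5.67%.

%OS ≈ 5.67%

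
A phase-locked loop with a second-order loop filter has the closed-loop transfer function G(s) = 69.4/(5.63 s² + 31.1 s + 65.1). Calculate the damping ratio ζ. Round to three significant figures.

ζ ≈ 0.812

Dividing through by 5.63: denominator becomes s² + 5.524 s + 11.56.
So ω_n = √11.56 = 3.40 rad/s and ζ = 5.524/(2·3.40) = 0.812.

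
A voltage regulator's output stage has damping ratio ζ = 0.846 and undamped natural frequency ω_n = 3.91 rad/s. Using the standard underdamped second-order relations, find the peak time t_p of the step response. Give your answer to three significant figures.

t_p ≈ 1.51 s

The damped frequency is ω_d = ω_n√(1−ζ²) = 3.91·√(1−0.716) = 2.08 rad/s.
Peak time t_p = π/ω_d = π/2.08 = 1.51 s.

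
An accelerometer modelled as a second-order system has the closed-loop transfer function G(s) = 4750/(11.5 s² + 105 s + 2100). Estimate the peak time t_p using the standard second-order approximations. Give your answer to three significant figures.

Dividing through by 11.5: denominator becomes s² + 9.130 s + 182.6.
So ω_n = √182.6 = 13.5 rad/s and ζ = 9.130/(2·13.5) = 0.338.
ω_d = ω_n√(1−ζ²) = 12.7 rad/s. t_p = π/ω_d = 0.247 s.

t_p ≈ 0.247 s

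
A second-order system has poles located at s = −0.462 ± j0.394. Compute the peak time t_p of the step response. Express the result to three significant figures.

t_p ≈ 7.97 s

t_p = π/ω_d with ω_d = 0.394 (the imaginary part), so t_p = 7.97 s.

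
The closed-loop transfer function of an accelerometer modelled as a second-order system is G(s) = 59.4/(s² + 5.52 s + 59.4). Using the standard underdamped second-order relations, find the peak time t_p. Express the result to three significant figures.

ω_n = √59.4 = 7.71 rad/s; ζ = 5.52/(2·7.71) = 0.358.
The damped frequency ω_d = ω_n√(1−ζ²) = 7.20 rad/s. Then t_p = π/ω_d = 0.437 s.

t_p ≈ 0.437 s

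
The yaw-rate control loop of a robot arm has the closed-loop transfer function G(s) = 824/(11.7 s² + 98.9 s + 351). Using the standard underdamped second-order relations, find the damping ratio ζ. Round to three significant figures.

Dividing through by 11.7: denominator becomes s² + 8.453 s + 30.00.
So ω_n = √30.00 = 5.48 rad/s and ζ = 8.453/(2·5.48) = 0.772.

ζ ≈ 0.772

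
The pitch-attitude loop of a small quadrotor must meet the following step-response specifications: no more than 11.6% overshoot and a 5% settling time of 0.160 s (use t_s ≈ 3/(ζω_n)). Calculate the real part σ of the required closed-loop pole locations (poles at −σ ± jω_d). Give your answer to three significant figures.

The settling-time spec alone fixes σ = ζω_n = 3/t_s = 3/0.160 = 18.8.
(Overshoot then fixes ζ = 0.566 and hence ω_d = σ·√(1−ζ²)/ζ = 27.3 rad/s.)

σ ≈ 18.8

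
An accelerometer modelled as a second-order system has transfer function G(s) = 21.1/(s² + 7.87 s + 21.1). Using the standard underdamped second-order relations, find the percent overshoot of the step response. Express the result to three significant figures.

%OS ≈ 0.543%

ω_n = √21.1 = 4.59 rad/s; ζ = 7.87/(2·4.59) = 0.857.
%OS = 100 e^{−πζ/√(1−ζ²)} with ζ = 0.857 gives 0.543%.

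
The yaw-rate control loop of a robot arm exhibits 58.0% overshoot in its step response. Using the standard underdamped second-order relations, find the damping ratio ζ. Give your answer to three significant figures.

ζ ≈ 0.171

From %OS = 100·exp(−πζ/√(1−ζ²)), invert to get ζ = −ln(OS)/√(π² + ln²(OS)) with OS = 0.580.
−ln 0.580 = 0.5447, so ζ = 0.5447/√(π² + 0.2967) = 0.171.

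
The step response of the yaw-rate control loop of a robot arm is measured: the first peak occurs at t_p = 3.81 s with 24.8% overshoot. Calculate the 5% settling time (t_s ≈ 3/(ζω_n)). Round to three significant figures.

t_s ≈ 8.20 s

The overshoot fixes ζ = −ln(OS)/√(π²+ln²(OS)) = 0.406.
From t_p = π/ω_d, ω_d = π/3.81 = 0.825 rad/s, so ω_n = ω_d/√(1−ζ²) = 0.902 rad/s.
t_s ≈ 3/(ζω_n) = 3/(0.406·0.902) = 8.20 s.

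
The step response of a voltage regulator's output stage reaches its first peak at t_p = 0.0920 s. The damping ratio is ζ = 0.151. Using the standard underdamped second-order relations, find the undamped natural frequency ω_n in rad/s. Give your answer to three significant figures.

Peak time t_p = π/ω_d, so ω_d = π/t_p = π/0.0920 = 34.1 rad/s.
ω_n = ω_d/√(1−ζ²) = 34.1/√0.977 = 34.5 rad/s.

ω_n ≈ 34.5 rad/s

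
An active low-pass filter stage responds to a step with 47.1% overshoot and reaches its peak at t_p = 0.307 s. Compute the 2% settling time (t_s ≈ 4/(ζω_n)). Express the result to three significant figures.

The overshoot fixes ζ = −ln(OS)/√(π²+ln²(OS)) = 0.233.
From t_p = π/ω_d, ω_d = π/0.307 = 10.2 rad/s, so ω_n = ω_d/√(1−ζ²) = 10.5 rad/s.
t_s ≈ 4/(ζω_n) = 4/(0.233·10.5) = 1.63 s.

t_s ≈ 1.63 s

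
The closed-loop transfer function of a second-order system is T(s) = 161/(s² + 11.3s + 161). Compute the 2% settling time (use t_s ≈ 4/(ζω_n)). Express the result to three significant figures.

ω_n = √161 = 12.7 rad/s; ζ = 11.3/(2·12.7) = 0.445.
t_s ≈ 4/(ζω_n) = 4/(0.445·12.7) = 0.708 s.

t_s ≈ 0.708 s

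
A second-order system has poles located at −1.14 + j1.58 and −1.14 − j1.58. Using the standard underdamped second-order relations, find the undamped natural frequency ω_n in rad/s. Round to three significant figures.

With σ = 1.14, ω_d = 1.58: ω_n = √(σ²+ω_d²) = 1.95 rad/s, ζ = σ/ω_n = 0.585.

ω_n ≈ 1.95 rad/s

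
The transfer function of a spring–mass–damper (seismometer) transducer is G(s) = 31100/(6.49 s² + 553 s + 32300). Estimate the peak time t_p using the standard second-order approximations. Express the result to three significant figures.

Dividing through by 6.49: denominator becomes s² + 85.21 s + 4977.
So ω_n = √4977 = 70.5 rad/s and ζ = 85.21/(2·70.5) = 0.604.
The damped frequency ω_d = ω_n√(1−ζ²) = 56.2 rad/s. t_p = π/ω_d = 0.0559 s.

t_p ≈ 0.0559 s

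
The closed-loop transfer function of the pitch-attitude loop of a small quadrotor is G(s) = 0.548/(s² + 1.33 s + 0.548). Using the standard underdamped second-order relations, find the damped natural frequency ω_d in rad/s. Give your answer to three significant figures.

ω_d ≈ 0.325 rad/s

Comparing the denominator to s² + 2ζω_n s + ω_n²: ω_n = √0.548 = 0.740 rad/s, and 2ζω_n = 1.33 so ζ = 1.33/(2·0.740) = 0.898.
ω_d = 0.740·√(1 − 0.898²) = 0.325 rad/s.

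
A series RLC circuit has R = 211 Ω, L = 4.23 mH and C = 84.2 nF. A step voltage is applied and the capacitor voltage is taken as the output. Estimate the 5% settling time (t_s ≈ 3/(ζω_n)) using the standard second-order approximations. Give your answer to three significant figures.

For a series RLC circuit (capacitor voltage as output), ω_n = 1/√(LC) = 1/√(4.23 mH · 84.2 nF) = 53000 rad/s.
ζ = (R/2)·√(C/L) = (211/2)·√(84.2 nF/4.23 mH) = 0.471.
t_s ≈ 3/(ζω_n) = 0.000120 s.

t_s ≈ 0.000120 s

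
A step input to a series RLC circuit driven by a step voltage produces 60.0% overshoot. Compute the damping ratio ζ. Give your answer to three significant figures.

ζ = −ln(OS)/√(π² + (ln OS)²). With OS = 0.600, ln OS = −0.5108 and ζ = 0.5108/3.183 = 0.160.

ζ ≈ 0.160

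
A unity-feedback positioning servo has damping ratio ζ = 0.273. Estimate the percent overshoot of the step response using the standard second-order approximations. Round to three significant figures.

%OS ≈ 41.0%

For an underdamped second-order system, %OS = 100·exp(−πζ/√(1−ζ²)).
πζ/√(1−ζ²) = π·0.273/√(1−0.0745) = 0.8915, so %OS = 100·e^(−0.8915) = 41.0%.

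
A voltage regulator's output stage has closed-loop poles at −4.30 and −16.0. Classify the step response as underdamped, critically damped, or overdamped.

Since the poles are distinct, negative and real, the response is overdamped.

overdamped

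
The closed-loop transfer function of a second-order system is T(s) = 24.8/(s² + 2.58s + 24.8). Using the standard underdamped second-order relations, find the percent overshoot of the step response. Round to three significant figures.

%OS ≈ 43.1%

Comparing the denominator to s² + 2ζω_n s + ω_n²: ω_n = √24.8 = 4.98 rad/s, and 2ζω_n = 2.58 so ζ = 2.58/(2·4.98) = 0.259.
Overshoot: exp(−π·0.259/√(1−0.259²)) = 0.431, i.e. 43.1%.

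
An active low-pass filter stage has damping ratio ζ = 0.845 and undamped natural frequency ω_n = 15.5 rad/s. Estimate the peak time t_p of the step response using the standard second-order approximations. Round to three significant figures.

t_p ≈ 0.379 s

The damped frequency is ω_d = ω_n√(1−ζ²) = 15.5·√(1−0.714) = 8.29 rad/s.
Peak time t_p = π/ω_d = π/8.29 = 0.379 s.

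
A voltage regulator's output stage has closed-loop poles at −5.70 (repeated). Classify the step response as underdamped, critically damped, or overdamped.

Since there is a repeated negative-real pole, the response is critically damped.

critically damped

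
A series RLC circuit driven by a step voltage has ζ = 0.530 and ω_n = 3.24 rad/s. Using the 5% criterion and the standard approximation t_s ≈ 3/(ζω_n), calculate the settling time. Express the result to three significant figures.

t_s ≈ 1.75 s

t_s ≈ 3/(ζω_n) = 3/(0.530 × 3.24) = 1.75 s.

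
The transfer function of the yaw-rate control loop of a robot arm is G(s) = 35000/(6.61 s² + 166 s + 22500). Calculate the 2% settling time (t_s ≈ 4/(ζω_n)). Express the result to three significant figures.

Dividing through by 6.61: denominator becomes s² + 25.11 s + 3404.
So ω_n = √3404 = 58.3 rad/s and ζ = 25.11/(2·58.3) = 0.215.
t_s ≈ 4/(ζω_n) = 0.319 s.

t_s ≈ 0.319 s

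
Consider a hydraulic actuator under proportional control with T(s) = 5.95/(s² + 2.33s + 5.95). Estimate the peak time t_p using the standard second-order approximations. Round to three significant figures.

Comparing the denominator to s² + 2ζω_n s + ω_n²: ω_n = √5.95 = 2.44 rad/s, and 2ζω_n = 2.33 so ζ = 2.33/(2·2.44) = 0.478.
The damped frequency ω_d = ω_n√(1−ζ²) = 2.14 rad/s. Then t_p = π/ω_d = 1.47 s.

t_p ≈ 1.47 s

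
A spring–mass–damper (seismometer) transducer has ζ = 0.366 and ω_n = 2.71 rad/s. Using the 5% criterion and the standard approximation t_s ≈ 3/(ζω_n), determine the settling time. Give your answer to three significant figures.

t_s ≈ 3/(ζω_n) = 3/(0.366 × 2.71) = 3.02 s.

t_s ≈ 3.02 s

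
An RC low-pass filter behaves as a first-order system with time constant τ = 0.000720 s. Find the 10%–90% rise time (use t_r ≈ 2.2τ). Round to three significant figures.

t_r ≈ 0.00158 s

t_r ≈ 2.2τ = 0.00158 s.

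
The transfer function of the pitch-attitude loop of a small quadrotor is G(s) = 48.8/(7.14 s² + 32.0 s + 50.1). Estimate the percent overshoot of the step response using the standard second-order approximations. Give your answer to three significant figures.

Dividing through by 7.14: denominator becomes s² + 4.482 s + 7.017.
So ω_n = √7.017 = 2.65 rad/s and ζ = 4.482/(2·2.65) = 0.846.
Overshoot: exp(−π·0.846/√(1−0.846²)) = 0.00685, i.e. 0.685%.

%OS ≈ 0.685%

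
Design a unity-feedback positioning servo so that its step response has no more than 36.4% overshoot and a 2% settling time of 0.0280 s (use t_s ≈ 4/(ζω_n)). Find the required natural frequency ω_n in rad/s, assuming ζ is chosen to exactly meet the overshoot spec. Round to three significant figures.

From %OS = 100·exp(−πζ/√(1−ζ²)), invert to get ζ = −ln(OS)/√(π² + ln²(OS)) with OS = 0.364.
−ln 0.364 = 1.011, so ζ = 1.011/√(π² + 1.021) = 0.306.
Then ω_n = 4/(ζ t_s) = 4/(0.306 × 0.0280) = 467 rad/s.

ω_n ≈ 467 rad/s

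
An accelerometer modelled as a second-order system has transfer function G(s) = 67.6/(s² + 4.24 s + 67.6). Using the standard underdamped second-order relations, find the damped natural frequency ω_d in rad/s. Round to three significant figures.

Comparing the denominator to s² + 2ζω_n s + ω_n²: ω_n = √67.6 = 8.22 rad/s, and 2ζω_n = 4.24 so ζ = 4.24/(2·8.22) = 0.258.
ω_d = ω_n√(1−ζ²) = 7.94 rad/s.

ω_d ≈ 7.94 rad/s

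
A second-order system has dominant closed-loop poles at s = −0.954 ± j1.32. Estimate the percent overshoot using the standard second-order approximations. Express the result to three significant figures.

%OS ≈ 10.3%

With σ = 0.954, ω_d = 1.32: ω_n = √(σ²+ω_d²) = 1.63 rad/s, ζ = σ/ω_n = 0.586.
%OS = 100 e^{−πζ/√(1−ζ²)} with ζ = 0.586 gives 10.3%.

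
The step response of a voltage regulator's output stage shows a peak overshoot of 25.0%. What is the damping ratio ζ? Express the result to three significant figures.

ζ ≈ 0.404

Inverting the overshoot relation: ζ = |ln 0.250|/√(π² + ln²0.250) = 0.404.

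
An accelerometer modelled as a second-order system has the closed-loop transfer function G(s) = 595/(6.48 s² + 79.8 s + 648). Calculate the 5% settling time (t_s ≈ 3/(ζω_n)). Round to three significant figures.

t_s ≈ 0.487 s

Dividing through by 6.48: denominator becomes s² + 12.31 s + 100.0.
So ω_n = √100.0 = 10.0 rad/s and ζ = 12.31/(2·10.0) = 0.616.
t_s ≈ 3/(ζω_n) = 0.487 s.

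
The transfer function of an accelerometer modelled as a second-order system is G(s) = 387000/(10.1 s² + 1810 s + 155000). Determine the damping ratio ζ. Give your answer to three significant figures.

Dividing through by 10.1: denominator becomes s² + 179.2 s + 15350.
So ω_n = √15350 = 124 rad/s and ζ = 179.2/(2·124) = 0.723.

ζ ≈ 0.723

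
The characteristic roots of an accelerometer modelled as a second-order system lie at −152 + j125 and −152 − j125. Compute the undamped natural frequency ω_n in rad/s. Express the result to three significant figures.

The poles are at −σ ± jω_d with σ = 152 and ω_d = 125, so ω_n = √(σ²+ω_d²) = 197 rad/s and ζ = σ/ω_n = 0.772.

ω_n ≈ 197 rad/s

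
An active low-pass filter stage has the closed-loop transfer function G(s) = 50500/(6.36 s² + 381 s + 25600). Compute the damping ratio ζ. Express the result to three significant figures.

ζ ≈ 0.472

Dividing through by 6.36: denominator becomes s² + 59.91 s + 4025.
So ω_n = √4025 = 63.4 rad/s and ζ = 59.91/(2·63.4) = 0.472.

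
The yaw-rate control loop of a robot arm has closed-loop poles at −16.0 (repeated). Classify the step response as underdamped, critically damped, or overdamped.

critically damped

Since there is a repeated negative-real pole, the response is critically damped.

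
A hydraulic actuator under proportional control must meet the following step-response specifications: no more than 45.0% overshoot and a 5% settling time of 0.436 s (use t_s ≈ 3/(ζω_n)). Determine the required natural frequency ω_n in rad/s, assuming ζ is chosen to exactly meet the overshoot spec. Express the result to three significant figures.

ω_n ≈ 27.9 rad/s

Inverting the overshoot relation: ζ = |ln 0.450|/√(π² + ln²0.450) = 0.246.
From t_s ≈ 3/(ζω_n): ω_n = 3/(ζ·t_s) = 3/(0.246·0.436) = 27.9 rad/s.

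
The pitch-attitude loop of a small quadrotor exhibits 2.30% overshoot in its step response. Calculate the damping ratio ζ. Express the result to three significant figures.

ζ = −ln(OS)/√(π² + (ln OS)²). With OS = 0.0230, ln OS = −3.772 and ζ = 3.772/4.909 = 0.768.

ζ ≈ 0.768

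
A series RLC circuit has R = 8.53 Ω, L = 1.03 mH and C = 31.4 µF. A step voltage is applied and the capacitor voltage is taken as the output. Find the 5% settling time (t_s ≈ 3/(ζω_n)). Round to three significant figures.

For a series RLC circuit (capacitor voltage as output), ω_n = 1/√(LC) = 1/√(1.03 mH · 31.4 µF) = 5560 rad/s.
ζ = (R/2)·√(C/L) = (8.53/2)·√(31.4 µF/1.03 mH) = 0.745.
t_s ≈ 3/(ζω_n) = 0.000725 s.

t_s ≈ 0.000725 s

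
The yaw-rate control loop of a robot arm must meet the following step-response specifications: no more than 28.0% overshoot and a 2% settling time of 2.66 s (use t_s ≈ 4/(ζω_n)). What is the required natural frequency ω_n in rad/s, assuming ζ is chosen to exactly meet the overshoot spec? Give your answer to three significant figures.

ω_n ≈ 4.00 rad/s

Inverting the overshoot relation: ζ = |ln 0.280|/√(π² + ln²0.280) = 0.376.
Then ω_n = 4/(ζ t_s) = 4/(0.376 × 2.66) = 4.00 rad/s.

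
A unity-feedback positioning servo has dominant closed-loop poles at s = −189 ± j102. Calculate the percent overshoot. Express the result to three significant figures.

%OS ≈ 0.296%

|pole| = ω_n = √(189² + 102²) = 215 rad/s; ζ = cos θ = σ/ω_n = 0.880.
%OS = 100 e^{−πζ/√(1−ζ²)} with ζ = 0.880 gives 0.296%.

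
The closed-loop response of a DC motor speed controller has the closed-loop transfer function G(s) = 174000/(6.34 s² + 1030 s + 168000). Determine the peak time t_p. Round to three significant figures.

t_p ≈ 0.0223 s

Dividing through by 6.34: denominator becomes s² + 162.5 s + 26500.
So ω_n = √26500 = 163 rad/s and ζ = 162.5/(2·163) = 0.499.
ω_d = ω_n√(1−ζ²) = 141 rad/s. t_p = π/ω_d = 0.0223 s.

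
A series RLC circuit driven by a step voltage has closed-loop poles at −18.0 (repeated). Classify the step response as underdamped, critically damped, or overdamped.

Since there is a repeated negative-real pole, the response is critically damped.

critically damped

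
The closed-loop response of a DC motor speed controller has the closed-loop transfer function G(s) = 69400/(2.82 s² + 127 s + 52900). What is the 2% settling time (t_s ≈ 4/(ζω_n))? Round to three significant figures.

Dividing through by 2.82: denominator becomes s² + 45.04 s + 18760.
So ω_n = √18760 = 137 rad/s and ζ = 45.04/(2·137) = 0.164.
t_s ≈ 4/(ζω_n) = 0.178 s.

t_s ≈ 0.178 s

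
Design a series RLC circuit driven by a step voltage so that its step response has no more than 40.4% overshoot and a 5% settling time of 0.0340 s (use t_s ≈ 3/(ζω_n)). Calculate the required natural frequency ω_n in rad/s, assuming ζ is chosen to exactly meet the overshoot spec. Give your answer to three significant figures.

ω_n ≈ 318 rad/s

From %OS = 100·exp(−πζ/√(1−ζ²)), invert to get ζ = −ln(OS)/√(π² + ln²(OS)) with OS = 0.404.
−ln 0.404 = 0.9063, so ζ = 0.9063/√(π² + 0.8215) = 0.277.
From t_s ≈ 3/(ζω_n): ω_n = 3/(ζ·t_s) = 3/(0.277·0.0340) = 318 rad/s.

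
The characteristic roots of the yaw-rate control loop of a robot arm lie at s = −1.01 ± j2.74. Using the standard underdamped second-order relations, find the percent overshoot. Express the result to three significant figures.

%OS ≈ 31.4%

|pole| = ω_n = √(1.01² + 2.74²) = 2.92 rad/s; ζ = cos θ = σ/ω_n = 0.346.
Overshoot: exp(−π·0.346/√(1−0.346²)) = 0.314, i.e. 31.4%.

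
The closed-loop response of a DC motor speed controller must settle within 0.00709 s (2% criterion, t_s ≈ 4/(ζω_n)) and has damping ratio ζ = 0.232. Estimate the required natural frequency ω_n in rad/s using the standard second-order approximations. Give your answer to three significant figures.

Rearranging t_s ≈ 4/(ζω_n) gives ω_n = 4/(ζ·t_s) = 4/(0.232 × 0.00709) = 2430 rad/s.

ω_n ≈ 2430 rad/s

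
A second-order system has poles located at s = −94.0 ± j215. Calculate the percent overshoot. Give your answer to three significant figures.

The poles are at −σ ± jω_d with σ = 94.0 and ω_d = 215, so ω_n = √(σ²+ω_d²) = 235 rad/s and ζ = σ/ω_n = 0.401.
Overshoot: exp(−π·0.401/√(1−0.401²)) = 0.253, i.e. 25.3%.

%OS ≈ 25.3%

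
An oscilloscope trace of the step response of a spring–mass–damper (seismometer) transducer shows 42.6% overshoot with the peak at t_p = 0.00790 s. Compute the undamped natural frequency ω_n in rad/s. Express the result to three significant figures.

ω_n ≈ 412 rad/s

ζ from %OS: ζ = |ln 0.426|/√(π²+ln²0.426) = 0.262.
t_p = π/ω_d ⇒ ω_d = 398 rad/s; then ω_n = ω_d/√(1−ζ²) = 412 rad/s.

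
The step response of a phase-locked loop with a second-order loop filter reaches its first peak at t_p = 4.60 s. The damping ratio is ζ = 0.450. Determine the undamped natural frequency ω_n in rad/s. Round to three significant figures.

Peak time t_p = π/ω_d, so ω_d = π/t_p = π/4.60 = 0.683 rad/s.
ω_n = ω_d/√(1−ζ²) = 0.683/√0.797 = 0.765 rad/s.

ω_n ≈ 0.765 rad/s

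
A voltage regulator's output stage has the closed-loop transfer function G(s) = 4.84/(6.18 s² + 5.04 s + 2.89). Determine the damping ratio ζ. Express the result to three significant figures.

Dividing through by 6.18: denominator becomes s² + 0.8155 s + 0.4676.
So ω_n = √0.4676 = 0.684 rad/s and ζ = 0.8155/(2·0.684) = 0.596.

ζ ≈ 0.596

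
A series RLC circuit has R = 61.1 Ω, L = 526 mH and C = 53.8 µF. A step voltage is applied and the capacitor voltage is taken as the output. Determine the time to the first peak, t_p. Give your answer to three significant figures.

For a series RLC circuit (capacitor voltage as output), ω_n = 1/√(LC) = 1/√(526 mH · 53.8 µF) = 188 rad/s.
ζ = (R/2)·√(C/L) = (61.1/2)·√(53.8 µF/526 mH) = 0.309.
ω_d = 188·√(1 − 0.309²) = 179 rad/s. t_p = π/ω_d = 0.0176 s.

t_p ≈ 0.0176 s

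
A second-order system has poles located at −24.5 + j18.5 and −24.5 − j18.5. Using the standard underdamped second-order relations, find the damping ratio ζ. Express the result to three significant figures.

ζ ≈ 0.798

The poles are at −σ ± jω_d with σ = 24.5 and ω_d = 18.5, so ω_n = √(σ²+ω_d²) = 30.7 rad/s and ζ = σ/ω_n = 0.798.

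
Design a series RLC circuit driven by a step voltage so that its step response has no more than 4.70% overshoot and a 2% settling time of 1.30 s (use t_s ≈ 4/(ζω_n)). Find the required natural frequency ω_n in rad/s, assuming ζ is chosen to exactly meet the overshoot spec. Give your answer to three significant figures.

ω_n ≈ 4.41 rad/s

ζ = −ln(OS)/√(π² + (ln OS)²). With OS = 0.0470, ln OS = −3.058 and ζ = 3.058/4.384 = 0.697.
From t_s ≈ 4/(ζω_n): ω_n = 4/(ζ·t_s) = 4/(0.697·1.30) = 4.41 rad/s.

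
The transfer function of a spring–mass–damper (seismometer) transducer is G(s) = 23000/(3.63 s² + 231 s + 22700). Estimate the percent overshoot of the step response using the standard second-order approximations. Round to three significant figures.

%OS ≈ 25.1%

Dividing through by 3.63: denominator becomes s² + 63.64 s + 6253.
So ω_n = √6253 = 79.1 rad/s and ζ = 63.64/(2·79.1) = 0.402.
%OS = 100 e^{−πζ/√(1−ζ²)} with ζ = 0.402 gives 25.1%.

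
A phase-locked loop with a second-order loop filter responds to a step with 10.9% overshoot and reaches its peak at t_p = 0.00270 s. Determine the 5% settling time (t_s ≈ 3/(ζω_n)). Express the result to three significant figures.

From the overshoot, ζ = −ln(OS)/√(π²+ln²(OS)) = 0.576.
From t_p = π/ω_d, ω_d = π/0.00270 = 1160 rad/s, so ω_n = ω_d/√(1−ζ²) = 1420 rad/s.
t_s ≈ 3/(ζω_n) = 3/(0.576·1420) = 0.00365 s.

t_s ≈ 0.00365 s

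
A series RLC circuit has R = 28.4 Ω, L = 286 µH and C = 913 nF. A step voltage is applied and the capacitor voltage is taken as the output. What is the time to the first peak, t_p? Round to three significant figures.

For a series RLC circuit (capacitor voltage as output), ω_n = 1/√(LC) = 1/√(286 µH · 913 nF) = 61900 rad/s.
ζ = (R/2)·√(C/L) = (28.4/2)·√(913 nF/286 µH) = 0.802.
ω_d = ω_n√(1−ζ²) = 36900 rad/s. t_p = π/ω_d = 0.0000850 s.

t_p ≈ 0.0000850 s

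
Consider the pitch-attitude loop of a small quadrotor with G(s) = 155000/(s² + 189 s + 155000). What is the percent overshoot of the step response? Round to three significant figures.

%OS ≈ 46.0%

Comparing the denominator to s² + 2ζω_n s + ω_n²: ω_n = √155000 = 394 rad/s, and 2ζω_n = 189 so ζ = 189/(2·394) = 0.240.
%OS = 100 e^{−πζ/√(1−ζ²)} with ζ = 0.240 gives 46.0%.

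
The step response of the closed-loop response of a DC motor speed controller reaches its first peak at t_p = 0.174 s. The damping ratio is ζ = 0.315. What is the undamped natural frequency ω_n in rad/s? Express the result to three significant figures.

Peak time t_p = π/ω_d, so ω_d = π/t_p = π/0.174 = 18.1 rad/s.
ω_n = ω_d/√(1−ζ²) = 18.1/√0.901 = 19.0 rad/s.

ω_n ≈ 19.0 rad/s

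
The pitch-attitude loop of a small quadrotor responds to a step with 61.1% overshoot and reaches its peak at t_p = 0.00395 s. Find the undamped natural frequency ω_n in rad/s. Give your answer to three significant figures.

ω_n ≈ 805 rad/s

The overshoot fixes ζ = −ln(OS)/√(π²+ln²(OS)) = 0.155.
From t_p = π/ω_d, ω_d = π/0.00395 = 795 rad/s, so ω_n = ω_d/√(1−ζ²) = 805 rad/s.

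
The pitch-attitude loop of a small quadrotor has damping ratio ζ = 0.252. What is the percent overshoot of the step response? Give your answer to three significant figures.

%OS ≈ 44.1%

For an underdamped second-order system, %OS = 100·exp(−πζ/√(1−ζ²)).
πζ/√(1−ζ²) = π·0.252/√(1−0.0635) = 0.8181, so %OS = 100·e^(−0.8181) = 44.1%.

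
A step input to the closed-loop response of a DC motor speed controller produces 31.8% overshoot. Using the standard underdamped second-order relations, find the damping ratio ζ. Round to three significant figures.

ζ ≈ 0.343

From %OS = 100·exp(−πζ/√(1−ζ²)), invert to get ζ = −ln(OS)/√(π² + ln²(OS)) with OS = 0.318.
−ln 0.318 = 1.146, so ζ = 1.146/√(π² + 1.313) = 0.343.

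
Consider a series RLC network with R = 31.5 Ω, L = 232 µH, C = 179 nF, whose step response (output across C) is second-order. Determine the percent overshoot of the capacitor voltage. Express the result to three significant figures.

%OS ≈ 21.7%

For a series RLC circuit (capacitor voltage as output), ω_n = 1/√(LC) = 1/√(232 µH · 179 nF) = 155000 rad/s.
ζ = (R/2)·√(C/L) = (31.5/2)·√(179 nF/232 µH) = 0.437.
Overshoot: exp(−π·0.437/√(1−0.437²)) = 0.217, i.e. 21.7%.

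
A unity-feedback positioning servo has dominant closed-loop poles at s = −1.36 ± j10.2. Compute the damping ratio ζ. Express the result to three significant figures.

With σ = 1.36, ω_d = 10.2: ω_n = √(σ²+ω_d²) = 10.3 rad/s, ζ = σ/ω_n = 0.132.

ζ ≈ 0.132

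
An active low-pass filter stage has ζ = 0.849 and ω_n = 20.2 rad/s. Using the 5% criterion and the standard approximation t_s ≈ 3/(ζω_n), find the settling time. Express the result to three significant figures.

t_s ≈ 3/(ζω_n) = 3/(0.849 × 20.2) = 0.175 s.

t_s ≈ 0.175 s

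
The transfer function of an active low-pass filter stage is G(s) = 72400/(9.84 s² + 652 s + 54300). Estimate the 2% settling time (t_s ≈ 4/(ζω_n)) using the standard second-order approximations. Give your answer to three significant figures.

t_s ≈ 0.121 s

Dividing through by 9.84: denominator becomes s² + 66.26 s + 5518.
So ω_n = √5518 = 74.3 rad/s and ζ = 66.26/(2·74.3) = 0.446.
t_s ≈ 4/(ζω_n) = 0.121 s.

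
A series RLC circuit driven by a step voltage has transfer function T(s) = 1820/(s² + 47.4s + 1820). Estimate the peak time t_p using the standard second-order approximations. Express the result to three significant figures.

t_p ≈ 0.0886 s

Matching coefficients with s² + 2ζω_n s + ω_n² gives ω_n² = 1820 ⇒ ω_n = 42.7 rad/s, and ζ = 47.4/(2ω_n) = 0.556.
The damped frequency ω_d = ω_n√(1−ζ²) = 35.5 rad/s. Then t_p = π/ω_d = 0.0886 s.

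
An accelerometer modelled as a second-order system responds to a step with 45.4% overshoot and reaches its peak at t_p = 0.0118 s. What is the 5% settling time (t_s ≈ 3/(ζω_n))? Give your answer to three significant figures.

ζ from %OS: ζ = |ln 0.454|/√(π²+ln²0.454) = 0.244.
t_p = π/ω_d ⇒ ω_d = 266 rad/s; then ω_n = ω_d/√(1−ζ²) = 275 rad/s.
t_s ≈ 3/(ζω_n) = 3/(0.244·275) = 0.0448 s.

t_s ≈ 0.0448 s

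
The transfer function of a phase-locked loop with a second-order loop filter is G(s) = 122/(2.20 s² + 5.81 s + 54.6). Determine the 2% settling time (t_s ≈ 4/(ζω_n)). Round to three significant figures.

Dividing through by 2.20: denominator becomes s² + 2.641 s + 24.82.
So ω_n = √24.82 = 4.98 rad/s and ζ = 2.641/(2·4.98) = 0.265.
t_s ≈ 4/(ζω_n) = 3.03 s.

t_s ≈ 3.03 s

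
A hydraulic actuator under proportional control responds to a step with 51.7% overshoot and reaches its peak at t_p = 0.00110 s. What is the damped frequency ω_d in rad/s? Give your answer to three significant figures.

ω_d ≈ 2860 rad/s

t_p = π/ω_d, so ω_d = π/0.00110 = 2860 rad/s.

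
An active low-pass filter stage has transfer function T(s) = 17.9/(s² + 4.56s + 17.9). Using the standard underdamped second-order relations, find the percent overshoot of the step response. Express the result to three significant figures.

Comparing the denominator to s² + 2ζω_n s + ω_n²: ω_n = √17.9 = 4.23 rad/s, and 2ζω_n = 4.56 so ζ = 4.56/(2·4.23) = 0.539.
Overshoot: exp(−π·0.539/√(1−0.539²)) = 0.134, i.e. 13.4%.

%OS ≈ 13.4%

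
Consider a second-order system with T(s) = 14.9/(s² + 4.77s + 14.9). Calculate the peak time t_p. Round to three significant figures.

Matching coefficients with s² + 2ζω_n s + ω_n² gives ω_n² = 14.9 ⇒ ω_n = 3.86 rad/s, and ζ = 4.77/(2ω_n) = 0.618.
ω_d = 3.86·√(1 − 0.618²) = 3.04 rad/s. Then t_p = π/ω_d = 1.04 s.

t_p ≈ 1.04 s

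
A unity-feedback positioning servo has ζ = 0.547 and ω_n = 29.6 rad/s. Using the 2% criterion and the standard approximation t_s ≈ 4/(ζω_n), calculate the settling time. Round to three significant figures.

t_s ≈ 0.247 s

t_s ≈ 4/(ζω_n) = 4/(0.547 × 29.6) = 0.247 s.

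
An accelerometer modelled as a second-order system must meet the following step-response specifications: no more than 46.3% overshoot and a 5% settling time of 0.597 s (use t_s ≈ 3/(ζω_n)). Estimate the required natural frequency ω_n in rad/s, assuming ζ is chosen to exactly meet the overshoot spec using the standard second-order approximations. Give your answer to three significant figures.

ζ = −ln(OS)/√(π² + (ln OS)²). With OS = 0.463, ln OS = −0.7700 and ζ = 0.7700/3.235 = 0.238.
From t_s ≈ 3/(ζω_n): ω_n = 3/(ζ·t_s) = 3/(0.238·0.597) = 21.1 rad/s.

ω_n ≈ 21.1 rad/s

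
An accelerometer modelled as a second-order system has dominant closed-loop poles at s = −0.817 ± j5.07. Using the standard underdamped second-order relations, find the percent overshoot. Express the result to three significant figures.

%OS ≈ 60.3%

|pole| = ω_n = √(0.817² + 5.07²) = 5.14 rad/s; ζ = cos θ = σ/ω_n = 0.159.
Overshoot: exp(−π·0.159/√(1−0.159²)) = 0.603, i.e. 60.3%.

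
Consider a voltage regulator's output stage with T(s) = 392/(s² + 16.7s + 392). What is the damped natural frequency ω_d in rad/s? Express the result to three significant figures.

ω_d ≈ 18.0 rad/s

Matching coefficients with s² + 2ζω_n s + ω_n² gives ω_n² = 392 ⇒ ω_n = 19.8 rad/s, and ζ = 16.7/(2ω_n) = 0.422.
The damped frequency ω_d = ω_n√(1−ζ²) = 18.0 rad/s.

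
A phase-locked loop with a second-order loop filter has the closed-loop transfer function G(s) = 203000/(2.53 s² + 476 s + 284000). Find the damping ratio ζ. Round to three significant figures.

ζ ≈ 0.281

Dividing through by 2.53: denominator becomes s² + 188.1 s + 112300.
So ω_n = √112300 = 335 rad/s and ζ = 188.1/(2·335) = 0.281.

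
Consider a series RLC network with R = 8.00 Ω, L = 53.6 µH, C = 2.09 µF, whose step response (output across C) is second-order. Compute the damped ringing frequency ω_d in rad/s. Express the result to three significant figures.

For a series RLC circuit (capacitor voltage as output), ω_n = 1/√(LC) = 1/√(53.6 µH · 2.09 µF) = 94500 rad/s.
ζ = (R/2)·√(C/L) = (8.00/2)·√(2.09 µF/53.6 µH) = 0.790.
The damped frequency ω_d = ω_n√(1−ζ²) = 57900 rad/s.

ω_d ≈ 57900 rad/s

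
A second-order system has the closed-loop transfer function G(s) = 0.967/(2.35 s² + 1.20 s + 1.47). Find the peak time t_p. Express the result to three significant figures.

Dividing through by 2.35: denominator becomes s² + 0.5106 s + 0.6255.
So ω_n = √0.6255 = 0.791 rad/s and ζ = 0.5106/(2·0.791) = 0.323.
ω_d = 0.791·√(1 − 0.323²) = 0.749 rad/s. t_p = π/ω_d = 4.20 s.

t_p ≈ 4.20 s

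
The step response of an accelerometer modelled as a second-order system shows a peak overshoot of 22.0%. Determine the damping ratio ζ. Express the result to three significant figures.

ζ ≈ 0.434

ζ = −ln(OS)/√(π² + (ln OS)²). With OS = 0.220, ln OS = −1.514 and ζ = 1.514/3.487 = 0.434.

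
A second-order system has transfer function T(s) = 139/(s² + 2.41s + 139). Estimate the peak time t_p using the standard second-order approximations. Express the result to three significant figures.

t_p ≈ 0.268 s

ω_n = √139 = 11.8 rad/s; ζ = 2.41/(2·11.8) = 0.102.
ω_d = 11.8·√(1 − 0.102²) = 11.7 rad/s. Then t_p = π/ω_d = 0.268 s.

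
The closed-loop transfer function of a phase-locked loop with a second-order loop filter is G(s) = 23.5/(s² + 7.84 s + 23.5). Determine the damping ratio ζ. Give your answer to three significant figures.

ζ ≈ 0.809

Matching coefficients with s² + 2ζω_n s + ω_n² gives ω_n² = 23.5 ⇒ ω_n = 4.85 rad/s, and ζ = 7.84/(2ω_n) = 0.809.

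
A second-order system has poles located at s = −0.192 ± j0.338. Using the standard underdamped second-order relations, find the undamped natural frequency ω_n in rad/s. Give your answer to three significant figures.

ω_n ≈ 0.389 rad/s

With σ = 0.192, ω_d = 0.338: ω_n = √(σ²+ω_d²) = 0.389 rad/s, ζ = σ/ω_n = 0.494.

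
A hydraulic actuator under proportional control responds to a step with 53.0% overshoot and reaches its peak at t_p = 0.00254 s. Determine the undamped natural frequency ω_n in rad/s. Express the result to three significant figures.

ζ from %OS: ζ = |ln 0.530|/√(π²+ln²0.530) = 0.198.
t_p = π/ω_d ⇒ ω_d = 1240 rad/s; then ω_n = ω_d/√(1−ζ²) = 1260 rad/s.

ω_n ≈ 1260 rad/s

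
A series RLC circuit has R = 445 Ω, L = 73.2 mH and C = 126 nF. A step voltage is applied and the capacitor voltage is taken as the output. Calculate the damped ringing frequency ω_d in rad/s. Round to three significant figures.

ω_d ≈ 9960 rad/s

For a series RLC circuit (capacitor voltage as output), ω_n = 1/√(LC) = 1/√(73.2 mH · 126 nF) = 10400 rad/s.
ζ = (R/2)·√(C/L) = (445/2)·√(126 nF/73.2 mH) = 0.292.
The damped frequency ω_d = ω_n√(1−ζ²) = 9960 rad/s.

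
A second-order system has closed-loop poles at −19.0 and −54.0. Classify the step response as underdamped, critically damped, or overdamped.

Since the poles are distinct, negative and real, the response is overdamped.

overdamped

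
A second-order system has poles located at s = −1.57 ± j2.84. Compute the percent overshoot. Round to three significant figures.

|pole| = ω_n = √(1.57² + 2.84²) = 3.25 rad/s; ζ = cos θ = σ/ω_n = 0.484.
%OS = 100 e^{−πζ/√(1−ζ²)} with ζ = 0.484 gives 17.6%.

%OS ≈ 17.6%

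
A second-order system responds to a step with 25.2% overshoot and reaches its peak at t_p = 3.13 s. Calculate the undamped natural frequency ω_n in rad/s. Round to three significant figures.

ω_n ≈ 1.10 rad/s

ζ from %OS: ζ = |ln 0.252|/√(π²+ln²0.252) = 0.402.
t_p = π/ω_d ⇒ ω_d = 1.00 rad/s; then ω_n = ω_d/√(1−ζ²) = 1.10 rad/s.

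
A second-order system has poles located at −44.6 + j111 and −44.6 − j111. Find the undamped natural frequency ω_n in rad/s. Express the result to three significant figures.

ω_n ≈ 120 rad/s

The poles are at −σ ± jω_d with σ = 44.6 and ω_d = 111, so ω_n = √(σ²+ω_d²) = 120 rad/s and ζ = σ/ω_n = 0.373.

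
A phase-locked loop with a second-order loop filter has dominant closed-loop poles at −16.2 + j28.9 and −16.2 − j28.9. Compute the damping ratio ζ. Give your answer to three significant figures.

With σ = 16.2, ω_d = 28.9: ω_n = √(σ²+ω_d²) = 33.1 rad/s, ζ = σ/ω_n = 0.489.

ζ ≈ 0.489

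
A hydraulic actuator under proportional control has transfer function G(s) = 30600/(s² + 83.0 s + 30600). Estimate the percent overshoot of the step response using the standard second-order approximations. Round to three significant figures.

ω_n = √30600 = 175 rad/s; ζ = 83.0/(2·175) = 0.237.
%OS = 100 e^{−πζ/√(1−ζ²)} with ζ = 0.237 gives 46.4%.

%OS ≈ 46.4%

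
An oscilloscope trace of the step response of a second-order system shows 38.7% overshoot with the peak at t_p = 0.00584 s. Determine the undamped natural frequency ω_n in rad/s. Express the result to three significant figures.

ω_n ≈ 562 rad/s

From the overshoot, ζ = −ln(OS)/√(π²+ln²(OS)) = 0.289.
t_p = π/ω_d ⇒ ω_d = 538 rad/s; then ω_n = ω_d/√(1−ζ²) = 562 rad/s.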